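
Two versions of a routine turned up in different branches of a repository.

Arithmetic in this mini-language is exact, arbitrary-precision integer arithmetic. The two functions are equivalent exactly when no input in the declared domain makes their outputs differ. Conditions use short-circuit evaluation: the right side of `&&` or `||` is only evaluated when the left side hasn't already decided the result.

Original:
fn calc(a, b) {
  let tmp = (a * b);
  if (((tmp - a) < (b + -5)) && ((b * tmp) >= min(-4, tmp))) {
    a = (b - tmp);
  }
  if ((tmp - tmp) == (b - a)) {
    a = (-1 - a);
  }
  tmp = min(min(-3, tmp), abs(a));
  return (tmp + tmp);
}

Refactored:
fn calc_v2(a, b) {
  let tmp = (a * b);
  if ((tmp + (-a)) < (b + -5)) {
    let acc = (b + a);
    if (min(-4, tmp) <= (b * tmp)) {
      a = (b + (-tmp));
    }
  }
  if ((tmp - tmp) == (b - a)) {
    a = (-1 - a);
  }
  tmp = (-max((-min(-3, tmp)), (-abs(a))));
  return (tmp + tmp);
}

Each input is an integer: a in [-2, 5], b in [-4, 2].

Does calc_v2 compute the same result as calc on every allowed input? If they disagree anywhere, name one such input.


Equivalent — the differences include min/max/abs usage differs; boolean connective usage differs; arithmetic usage differs; local variable names differ; branching structure differs; statement counts differ; comparison usage differs, yet no declared input distinguishes the two.
Tracing a=4, b=1: calc: tmp = 4; (((tmp - a) < (b + -5)) && ((b * tmp) >= min(-4, tmp))) -> false; ((tmp - tmp) == (b - a)) -> false; tmp = -3; return -6 | calc_v2: tmp = 4; ((tmp + (-a)) < (b + -5)) -> false; ((tmp - tmp) == (b - a)) -> false; tmp = -3; return -6 — matching result -6.
Checked all 56 inputs in the declared domain: the outputs agree on every one.
verdict: equivalent


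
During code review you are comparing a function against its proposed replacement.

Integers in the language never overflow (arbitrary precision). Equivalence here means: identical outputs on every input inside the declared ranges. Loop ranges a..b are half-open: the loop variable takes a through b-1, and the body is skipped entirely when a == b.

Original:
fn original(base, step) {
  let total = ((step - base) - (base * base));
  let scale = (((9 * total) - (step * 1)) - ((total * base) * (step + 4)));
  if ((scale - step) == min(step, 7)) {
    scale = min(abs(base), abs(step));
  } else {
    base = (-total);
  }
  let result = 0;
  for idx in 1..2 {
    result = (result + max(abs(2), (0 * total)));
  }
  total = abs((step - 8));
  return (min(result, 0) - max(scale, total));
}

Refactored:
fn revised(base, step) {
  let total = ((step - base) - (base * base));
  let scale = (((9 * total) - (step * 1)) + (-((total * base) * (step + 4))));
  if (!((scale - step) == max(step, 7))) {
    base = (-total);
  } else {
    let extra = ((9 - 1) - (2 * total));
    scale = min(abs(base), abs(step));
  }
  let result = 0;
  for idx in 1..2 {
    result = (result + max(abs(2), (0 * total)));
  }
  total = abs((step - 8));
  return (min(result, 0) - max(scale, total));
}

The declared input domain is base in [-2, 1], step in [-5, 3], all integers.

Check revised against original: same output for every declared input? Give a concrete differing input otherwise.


Try base=0, step=1.
original: total = 1; scale = 8; ((scale - step) == min(step, 7)) -> false; base = -1; result = 0; [idx=1]; result = 2; total = 7; return -8
revised: total = 1; scale = 8; (!((scale - step) == max(step, 7))) -> false; extra = 6; scale = 0; result = 0; [idx=1]; result = 2; total = 7; return -7
-8 against -7: the behavior changed.
verdict: not equivalent; witness: base=0, step=1


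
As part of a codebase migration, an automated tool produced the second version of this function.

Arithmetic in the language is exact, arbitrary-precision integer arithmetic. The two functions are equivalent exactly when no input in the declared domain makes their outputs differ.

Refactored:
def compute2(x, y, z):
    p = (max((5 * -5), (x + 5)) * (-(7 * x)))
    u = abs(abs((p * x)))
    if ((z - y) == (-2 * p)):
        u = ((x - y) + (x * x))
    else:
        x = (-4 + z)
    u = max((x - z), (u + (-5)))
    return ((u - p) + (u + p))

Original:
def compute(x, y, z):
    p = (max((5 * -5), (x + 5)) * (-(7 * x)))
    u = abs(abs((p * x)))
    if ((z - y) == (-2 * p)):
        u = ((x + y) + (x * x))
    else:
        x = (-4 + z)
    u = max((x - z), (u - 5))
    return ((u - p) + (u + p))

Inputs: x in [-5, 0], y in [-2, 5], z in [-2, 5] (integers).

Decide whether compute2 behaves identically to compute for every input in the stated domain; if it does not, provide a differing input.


x=-5, y=-2, z=-2 yields 26 from compute but 34 from compute2.
verdict: not equivalent; witness: x=-5, y=-2, z=-2


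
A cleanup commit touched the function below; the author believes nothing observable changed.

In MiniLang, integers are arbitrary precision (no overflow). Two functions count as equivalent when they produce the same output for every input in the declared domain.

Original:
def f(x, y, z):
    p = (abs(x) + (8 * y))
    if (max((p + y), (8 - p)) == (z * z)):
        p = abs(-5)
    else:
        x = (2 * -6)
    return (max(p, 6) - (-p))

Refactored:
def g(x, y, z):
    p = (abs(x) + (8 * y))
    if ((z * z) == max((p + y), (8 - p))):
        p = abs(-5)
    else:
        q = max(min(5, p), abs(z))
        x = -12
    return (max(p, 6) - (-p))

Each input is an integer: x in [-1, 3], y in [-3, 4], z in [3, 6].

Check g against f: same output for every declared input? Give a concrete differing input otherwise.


Equivalent — the differences include min/max/abs usage differs; and local variable names differ; and statement counts differ; and constant usage differs; and arithmetic usage differs, yet no declared input distinguishes the two.
Tracing x=1, y=2, z=5: f: p := 17 | (max((p + y), (8 - p)) == (z * z)): false | x := -12 | result 34 | g: p := 17 | ((z * z) == max((p + y), (8 - p))): false | q := 5 | x := -12 | result 34 — matching result 34.
Across all 160 domain points the two functions coincide.
verdict: equivalent


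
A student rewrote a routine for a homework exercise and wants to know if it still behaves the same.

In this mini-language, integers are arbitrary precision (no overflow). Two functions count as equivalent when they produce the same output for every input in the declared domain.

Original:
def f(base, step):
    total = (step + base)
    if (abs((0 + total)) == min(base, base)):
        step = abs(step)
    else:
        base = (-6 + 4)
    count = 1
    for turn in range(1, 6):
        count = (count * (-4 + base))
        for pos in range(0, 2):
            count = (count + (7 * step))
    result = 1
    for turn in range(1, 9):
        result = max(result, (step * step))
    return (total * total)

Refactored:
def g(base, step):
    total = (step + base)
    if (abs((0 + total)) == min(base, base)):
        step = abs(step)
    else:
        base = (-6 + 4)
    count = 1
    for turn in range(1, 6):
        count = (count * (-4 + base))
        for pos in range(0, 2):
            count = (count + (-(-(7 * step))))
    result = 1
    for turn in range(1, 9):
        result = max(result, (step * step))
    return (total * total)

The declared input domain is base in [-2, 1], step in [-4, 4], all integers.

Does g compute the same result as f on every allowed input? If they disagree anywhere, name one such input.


Changes here: same computation, different form; the full 36-point sweep finds no disagreement.
verdict: equivalent


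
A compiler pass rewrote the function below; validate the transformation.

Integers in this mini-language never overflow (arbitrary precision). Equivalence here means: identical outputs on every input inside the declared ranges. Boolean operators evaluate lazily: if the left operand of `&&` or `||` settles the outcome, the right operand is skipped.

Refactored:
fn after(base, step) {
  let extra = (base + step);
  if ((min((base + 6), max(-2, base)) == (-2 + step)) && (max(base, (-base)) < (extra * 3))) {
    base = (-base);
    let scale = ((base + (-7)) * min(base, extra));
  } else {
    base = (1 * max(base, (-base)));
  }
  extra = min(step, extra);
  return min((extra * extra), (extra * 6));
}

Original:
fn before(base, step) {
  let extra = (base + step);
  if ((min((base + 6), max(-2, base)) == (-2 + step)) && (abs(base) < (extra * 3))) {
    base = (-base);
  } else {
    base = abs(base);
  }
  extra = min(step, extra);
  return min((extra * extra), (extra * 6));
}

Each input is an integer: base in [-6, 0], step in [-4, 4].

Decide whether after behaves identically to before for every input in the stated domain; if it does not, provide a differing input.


This is a faithful refactor — constant usage differs; also statement counts differ; also local variable names differ; also arithmetic usage differs; also min/max/abs usage differs, but the computed results match everywhere.
One worked example (base=-3, step=4) — before: extra=1, then ((min((base + 6), max(-2, base)) == (-2 + step)) && (abs(base) < (extra * 3))) is false, then base=3, then extra=1, then returns 1; after: extra=1, then ((min((base + 6), max(-2, base)) == (-2 + step)) && (max(base, (-base)) < (extra * 3))) is false, then base=3, then extra=1, then returns 1; agreement on 1.
Checked all 63 inputs in the declared domain: the outputs agree on every one.
verdict: equivalent


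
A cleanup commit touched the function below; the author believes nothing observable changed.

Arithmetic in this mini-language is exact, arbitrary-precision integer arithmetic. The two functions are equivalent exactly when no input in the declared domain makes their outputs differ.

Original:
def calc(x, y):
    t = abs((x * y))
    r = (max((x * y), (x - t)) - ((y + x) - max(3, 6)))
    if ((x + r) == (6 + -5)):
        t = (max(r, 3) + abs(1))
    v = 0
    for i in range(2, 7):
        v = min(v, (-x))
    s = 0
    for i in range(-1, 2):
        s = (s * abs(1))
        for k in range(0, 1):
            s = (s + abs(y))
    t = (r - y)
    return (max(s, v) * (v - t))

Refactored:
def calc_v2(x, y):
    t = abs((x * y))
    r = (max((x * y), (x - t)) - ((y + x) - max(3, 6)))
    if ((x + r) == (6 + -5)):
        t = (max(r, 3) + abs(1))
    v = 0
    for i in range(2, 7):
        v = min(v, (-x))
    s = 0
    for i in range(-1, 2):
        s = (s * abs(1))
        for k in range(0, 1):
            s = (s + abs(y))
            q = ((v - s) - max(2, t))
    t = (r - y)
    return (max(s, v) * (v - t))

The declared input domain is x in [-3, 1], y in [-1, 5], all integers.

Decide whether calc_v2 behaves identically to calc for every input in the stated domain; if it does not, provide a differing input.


Comparing the listings, the differences include: arithmetic usage differs, plus local variable names differ, plus statement counts differ, plus constant usage differs, plus min/max/abs usage differs.
Tracing x=0, y=1: calc: t := 0 | r := 5 | ((x + r) == (6 + -5)): false | v := 0 | iter i=2: | v := 0 | iter i=3: | v := 0 | iter i=4: | v := 0 | iter i=5: | v := 0 | iter i=6: | v := 0 | s := 0 | iter i=-1: | s := 0 | iter k=0: | s := 1 | iter i=0: | s := 1 | iter k=0: | s := 2 | iter i=1: | s := 2 | iter k=0: | s := 3 | t := 4 | result -12 | calc_v2: t := 0 | r := 5 | ((x + r) == (6 + -5)): false | v := 0 | iter i=2: | v := 0 | iter i=3: | v := 0 | iter i=4: | v := 0 | iter i=5: | v := 0 | iter i=6: | v := 0 | s := 0 | iter i=-1: | s := 0 | iter k=0: | s := 1 | q := -3 | iter i=0: | s := 1 | iter k=0: | s := 2 | q := -4 | iter i=1: | s := 2 | iter k=0: | s := 3 | q := -5 | t := 4 | result -12 — matching result -12.
Every one of the 35 inputs gives matching results.
verdict: equivalent


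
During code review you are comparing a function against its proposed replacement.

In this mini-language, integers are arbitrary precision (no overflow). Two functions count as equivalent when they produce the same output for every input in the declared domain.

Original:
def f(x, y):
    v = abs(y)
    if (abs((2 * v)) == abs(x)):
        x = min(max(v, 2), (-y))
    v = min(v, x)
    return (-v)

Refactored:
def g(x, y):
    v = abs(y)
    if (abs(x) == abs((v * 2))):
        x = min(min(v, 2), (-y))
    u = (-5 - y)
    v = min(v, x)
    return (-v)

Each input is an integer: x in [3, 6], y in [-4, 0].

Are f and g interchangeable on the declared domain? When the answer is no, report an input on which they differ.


At x=6, y=-3: f gives -3, g gives -2.
verdict: not equivalent; witness: x=6, y=-3


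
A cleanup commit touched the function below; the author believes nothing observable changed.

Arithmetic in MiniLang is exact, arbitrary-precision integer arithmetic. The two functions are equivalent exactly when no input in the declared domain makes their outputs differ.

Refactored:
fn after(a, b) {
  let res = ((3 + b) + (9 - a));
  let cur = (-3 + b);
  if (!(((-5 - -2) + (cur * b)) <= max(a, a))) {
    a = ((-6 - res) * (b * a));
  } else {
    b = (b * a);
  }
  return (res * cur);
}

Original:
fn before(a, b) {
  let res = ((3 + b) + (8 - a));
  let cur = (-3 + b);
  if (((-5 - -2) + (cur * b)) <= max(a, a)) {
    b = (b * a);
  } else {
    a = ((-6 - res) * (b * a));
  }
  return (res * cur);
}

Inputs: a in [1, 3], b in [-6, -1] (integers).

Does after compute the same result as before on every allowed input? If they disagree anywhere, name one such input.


At a=1, b=-6: before gives -36, after gives -45.
verdict: not equivalent; witness: a=1, b=-6


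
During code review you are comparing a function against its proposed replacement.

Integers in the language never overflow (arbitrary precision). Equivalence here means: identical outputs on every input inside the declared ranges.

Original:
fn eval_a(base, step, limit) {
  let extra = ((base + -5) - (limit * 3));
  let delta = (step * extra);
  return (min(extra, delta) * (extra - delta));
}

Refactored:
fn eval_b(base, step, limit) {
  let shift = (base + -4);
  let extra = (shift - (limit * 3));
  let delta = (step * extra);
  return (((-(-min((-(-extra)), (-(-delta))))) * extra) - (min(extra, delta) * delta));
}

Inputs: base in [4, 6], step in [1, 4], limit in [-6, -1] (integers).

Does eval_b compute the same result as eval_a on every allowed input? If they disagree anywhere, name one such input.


At base=4, step=2, limit=-6: eval_a gives -289, eval_b gives -324.
verdict: not equivalent; witness: base=4, step=2, limit=-6


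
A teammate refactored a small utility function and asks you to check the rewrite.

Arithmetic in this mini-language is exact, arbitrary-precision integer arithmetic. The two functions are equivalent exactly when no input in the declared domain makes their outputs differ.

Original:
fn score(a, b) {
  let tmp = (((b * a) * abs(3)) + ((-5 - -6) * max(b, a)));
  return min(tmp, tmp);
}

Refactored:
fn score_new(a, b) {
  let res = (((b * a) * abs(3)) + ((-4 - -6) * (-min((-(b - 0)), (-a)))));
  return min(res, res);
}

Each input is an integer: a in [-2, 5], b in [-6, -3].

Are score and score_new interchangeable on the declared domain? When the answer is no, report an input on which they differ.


The rewrite breaks on a=-2, b=-6, where the results are 34 and 32.
score: tmp becomes 34; next final value 34
score_new: res becomes 32; next final value 32
verdict: not equivalent; witness: a=-2, b=-6


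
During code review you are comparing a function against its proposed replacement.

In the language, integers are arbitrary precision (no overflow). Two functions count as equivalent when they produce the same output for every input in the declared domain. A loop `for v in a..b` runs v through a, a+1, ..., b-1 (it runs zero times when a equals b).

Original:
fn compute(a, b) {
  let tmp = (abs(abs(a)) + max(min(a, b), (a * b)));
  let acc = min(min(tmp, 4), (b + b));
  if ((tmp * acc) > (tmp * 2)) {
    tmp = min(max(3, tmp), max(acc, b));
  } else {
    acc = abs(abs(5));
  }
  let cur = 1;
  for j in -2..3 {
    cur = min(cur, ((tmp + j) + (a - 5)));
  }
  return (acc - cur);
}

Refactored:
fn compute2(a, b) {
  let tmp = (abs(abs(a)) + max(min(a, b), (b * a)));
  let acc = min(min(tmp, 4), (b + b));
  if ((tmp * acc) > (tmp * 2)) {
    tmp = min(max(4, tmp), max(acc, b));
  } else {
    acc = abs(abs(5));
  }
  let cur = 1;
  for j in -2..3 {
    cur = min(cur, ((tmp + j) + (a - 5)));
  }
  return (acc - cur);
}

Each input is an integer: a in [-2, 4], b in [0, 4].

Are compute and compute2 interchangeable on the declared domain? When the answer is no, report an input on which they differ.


Equivalent. The one real change (`3` became `4`) has no effect anywhere in the declared ranges.
Every one of the 35 inputs gives matching results.
As a probe, take a=2, b=2: compute runs tmp = 6; acc = 4; ((tmp * acc) > (tmp * 2)) -> true; tmp = 4; cur = 1; [j=-2]; cur = -1; [j=-1]; cur = -1; [j=0]; cur = -1; [j=1]; cur = -1; [j=2]; cur = -1; return 5; compute2 runs tmp = 6; acc = 4; ((tmp * acc) > (tmp * 2)) -> true; tmp = 4; cur = 1; [j=-2]; cur = -1; [j=-1]; cur = -1; [j=0]; cur = -1; [j=1]; cur = -1; [j=2]; cur = -1; return 5; both end at 5.
verdict: equivalent


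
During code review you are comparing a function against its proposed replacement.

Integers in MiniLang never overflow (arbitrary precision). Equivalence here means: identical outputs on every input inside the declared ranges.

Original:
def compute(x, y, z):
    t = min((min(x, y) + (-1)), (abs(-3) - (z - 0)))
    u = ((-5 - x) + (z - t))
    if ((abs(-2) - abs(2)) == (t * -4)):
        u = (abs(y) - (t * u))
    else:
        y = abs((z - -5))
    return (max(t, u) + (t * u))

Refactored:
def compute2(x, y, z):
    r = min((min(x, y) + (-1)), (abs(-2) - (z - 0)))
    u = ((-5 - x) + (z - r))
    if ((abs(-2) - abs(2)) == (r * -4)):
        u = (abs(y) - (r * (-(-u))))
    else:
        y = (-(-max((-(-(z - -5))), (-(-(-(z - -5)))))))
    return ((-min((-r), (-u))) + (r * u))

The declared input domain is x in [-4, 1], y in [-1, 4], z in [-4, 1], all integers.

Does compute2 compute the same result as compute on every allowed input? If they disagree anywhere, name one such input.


The suspicious edit (`-3` became `-2`) never changes the result for any input inside the declared domain.
Tracing x=-4, y=3, z=-3: compute: t := -5 | u := 1 | ((abs(-2) - abs(2)) == (t * -4)): false | y := 2 | result -4 | compute2: r := -5 | u := 1 | ((abs(-2) - abs(2)) == (r * -4)): false | y := 2 | result -4 — matching result -4.
Checked all 216 inputs in the declared domain: the outputs agree on every one.
verdict: equivalent


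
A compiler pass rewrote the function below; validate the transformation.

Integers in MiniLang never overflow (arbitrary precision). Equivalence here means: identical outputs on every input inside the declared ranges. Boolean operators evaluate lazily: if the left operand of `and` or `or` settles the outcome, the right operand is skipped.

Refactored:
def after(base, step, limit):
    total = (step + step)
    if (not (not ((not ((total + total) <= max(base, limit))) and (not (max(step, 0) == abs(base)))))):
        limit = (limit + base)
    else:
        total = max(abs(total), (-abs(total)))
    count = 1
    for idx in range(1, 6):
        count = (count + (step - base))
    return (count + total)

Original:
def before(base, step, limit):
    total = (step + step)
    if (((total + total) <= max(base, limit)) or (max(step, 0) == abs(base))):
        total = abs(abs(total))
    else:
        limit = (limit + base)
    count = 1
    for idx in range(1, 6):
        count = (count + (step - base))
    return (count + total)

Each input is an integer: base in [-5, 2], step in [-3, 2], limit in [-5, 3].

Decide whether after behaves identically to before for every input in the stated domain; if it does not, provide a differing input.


Differences: boolean connective usage differs; and min/max/abs usage differs — yet all 432 inputs agree.
verdict: equivalent


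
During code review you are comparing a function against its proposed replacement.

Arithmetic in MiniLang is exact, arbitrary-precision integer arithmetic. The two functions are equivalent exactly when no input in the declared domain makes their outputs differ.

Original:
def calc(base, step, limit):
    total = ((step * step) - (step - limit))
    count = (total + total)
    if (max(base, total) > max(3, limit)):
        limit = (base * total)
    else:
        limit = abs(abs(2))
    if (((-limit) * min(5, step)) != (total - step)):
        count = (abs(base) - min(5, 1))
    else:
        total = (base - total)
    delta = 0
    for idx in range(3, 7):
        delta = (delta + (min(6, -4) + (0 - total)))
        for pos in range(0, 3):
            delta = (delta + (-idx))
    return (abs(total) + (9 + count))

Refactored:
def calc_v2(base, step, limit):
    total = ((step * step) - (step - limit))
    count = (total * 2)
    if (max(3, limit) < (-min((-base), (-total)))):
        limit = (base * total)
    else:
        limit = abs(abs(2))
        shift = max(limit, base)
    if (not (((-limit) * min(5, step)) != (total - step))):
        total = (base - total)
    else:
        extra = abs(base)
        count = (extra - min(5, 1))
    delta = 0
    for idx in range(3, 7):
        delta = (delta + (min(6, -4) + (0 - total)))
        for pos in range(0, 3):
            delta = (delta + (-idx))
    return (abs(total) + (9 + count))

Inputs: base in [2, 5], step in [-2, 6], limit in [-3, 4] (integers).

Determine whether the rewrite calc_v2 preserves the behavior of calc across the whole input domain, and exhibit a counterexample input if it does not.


Differences: comparison usage differs; and local variable names differ; and statement counts differ; and boolean connective usage differs; and constant usage differs; and min/max/abs usage differs; and arithmetic usage differs — yet all 288 inputs agree.
verdict: equivalent


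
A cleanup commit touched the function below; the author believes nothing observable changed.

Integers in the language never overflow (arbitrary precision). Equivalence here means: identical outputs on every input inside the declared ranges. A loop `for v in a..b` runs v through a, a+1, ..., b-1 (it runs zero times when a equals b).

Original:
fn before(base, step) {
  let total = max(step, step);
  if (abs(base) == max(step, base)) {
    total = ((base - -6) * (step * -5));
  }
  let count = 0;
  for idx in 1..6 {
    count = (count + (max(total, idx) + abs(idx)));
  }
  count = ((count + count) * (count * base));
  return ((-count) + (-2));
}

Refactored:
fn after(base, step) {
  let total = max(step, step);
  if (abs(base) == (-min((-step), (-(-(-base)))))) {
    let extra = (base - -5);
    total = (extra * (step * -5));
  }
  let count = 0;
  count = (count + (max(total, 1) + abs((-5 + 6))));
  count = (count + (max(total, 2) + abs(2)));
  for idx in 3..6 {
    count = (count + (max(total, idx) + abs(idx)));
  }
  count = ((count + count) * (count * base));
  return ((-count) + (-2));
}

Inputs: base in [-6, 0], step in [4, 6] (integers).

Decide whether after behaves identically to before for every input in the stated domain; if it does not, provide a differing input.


base=-6, step=6 yields 10798 from before but 326698 from after.
verdict: not equivalent; witness: base=-6, step=6


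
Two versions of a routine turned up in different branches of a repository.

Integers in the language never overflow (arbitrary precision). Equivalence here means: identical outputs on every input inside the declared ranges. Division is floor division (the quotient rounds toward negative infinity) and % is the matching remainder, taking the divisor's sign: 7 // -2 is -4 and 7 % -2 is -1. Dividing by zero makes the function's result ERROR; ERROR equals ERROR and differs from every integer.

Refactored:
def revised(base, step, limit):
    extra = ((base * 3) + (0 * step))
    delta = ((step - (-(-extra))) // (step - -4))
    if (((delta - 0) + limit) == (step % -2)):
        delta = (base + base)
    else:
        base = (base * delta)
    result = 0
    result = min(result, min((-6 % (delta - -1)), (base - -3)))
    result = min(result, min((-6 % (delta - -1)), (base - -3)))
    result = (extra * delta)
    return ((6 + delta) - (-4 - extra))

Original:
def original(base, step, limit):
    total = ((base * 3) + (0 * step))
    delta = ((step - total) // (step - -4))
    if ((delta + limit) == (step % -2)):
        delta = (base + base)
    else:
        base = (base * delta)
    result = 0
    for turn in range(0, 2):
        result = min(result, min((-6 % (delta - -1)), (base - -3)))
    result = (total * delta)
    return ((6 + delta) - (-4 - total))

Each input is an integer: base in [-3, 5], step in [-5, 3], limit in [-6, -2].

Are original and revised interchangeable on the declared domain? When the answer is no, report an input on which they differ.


The two are interchangeable: constant usage differs, and local variable names differ, and loop structure differs, and arithmetic usage differs, and min/max/abs usage differs, and every declared input agrees.
One worked example (base=5, step=-1, limit=-3) — original: total becomes 15; next delta becomes -6; next ((delta + limit) == (step % -2)) evaluates to false; next base becomes -30; next result becomes 0; next at turn=0:; next result becomes -27; next at turn=1:; next result becomes -27; next result becomes -90; next final value 19; revised: extra becomes 15; next delta becomes -6; next (((delta - 0) + limit) == (step % -2)) evaluates to false; next base becomes -30; next result becomes 0; next result becomes -27; next result becomes -27; next result becomes -90; next final value 19; agreement on 19.
Every one of the 405 inputs gives matching results.
verdict: equivalent


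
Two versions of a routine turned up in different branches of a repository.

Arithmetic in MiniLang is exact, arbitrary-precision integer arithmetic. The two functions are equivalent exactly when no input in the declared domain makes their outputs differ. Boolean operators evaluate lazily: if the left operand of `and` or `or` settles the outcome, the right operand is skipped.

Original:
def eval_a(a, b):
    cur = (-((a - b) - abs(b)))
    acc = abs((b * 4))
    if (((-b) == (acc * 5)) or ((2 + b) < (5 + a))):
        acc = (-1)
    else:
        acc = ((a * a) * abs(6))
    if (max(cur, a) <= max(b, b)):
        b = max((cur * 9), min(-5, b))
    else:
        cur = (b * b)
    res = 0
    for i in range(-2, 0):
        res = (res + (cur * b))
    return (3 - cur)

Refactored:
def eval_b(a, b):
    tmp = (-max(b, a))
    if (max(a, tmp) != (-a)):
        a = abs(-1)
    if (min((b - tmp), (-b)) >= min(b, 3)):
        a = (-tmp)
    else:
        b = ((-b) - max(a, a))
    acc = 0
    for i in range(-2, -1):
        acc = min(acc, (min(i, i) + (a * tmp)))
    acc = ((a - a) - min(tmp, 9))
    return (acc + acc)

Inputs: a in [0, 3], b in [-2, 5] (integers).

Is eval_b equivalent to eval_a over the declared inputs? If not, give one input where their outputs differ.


On input a=0, b=-2, eval_a returns -1 while eval_b returns 0.
verdict: not equivalent; witness: a=0, b=-2


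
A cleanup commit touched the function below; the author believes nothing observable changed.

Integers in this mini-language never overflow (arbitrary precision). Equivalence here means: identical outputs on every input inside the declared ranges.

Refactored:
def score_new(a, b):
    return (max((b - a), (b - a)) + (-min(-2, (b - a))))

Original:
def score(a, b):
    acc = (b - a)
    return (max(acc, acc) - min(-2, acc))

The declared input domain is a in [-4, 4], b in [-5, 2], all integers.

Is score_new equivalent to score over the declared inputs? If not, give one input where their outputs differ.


This is a faithful refactor — arithmetic usage differs; and statement counts differ; and local variable names differ, but the computed results match everywhere.
Spot check at a=-4, b=-1 — score: acc = 3; return 5. score_new: return 5. Both give 5.
An exhaustive pass over the 72 declared inputs shows identical outputs.
verdict: equivalent


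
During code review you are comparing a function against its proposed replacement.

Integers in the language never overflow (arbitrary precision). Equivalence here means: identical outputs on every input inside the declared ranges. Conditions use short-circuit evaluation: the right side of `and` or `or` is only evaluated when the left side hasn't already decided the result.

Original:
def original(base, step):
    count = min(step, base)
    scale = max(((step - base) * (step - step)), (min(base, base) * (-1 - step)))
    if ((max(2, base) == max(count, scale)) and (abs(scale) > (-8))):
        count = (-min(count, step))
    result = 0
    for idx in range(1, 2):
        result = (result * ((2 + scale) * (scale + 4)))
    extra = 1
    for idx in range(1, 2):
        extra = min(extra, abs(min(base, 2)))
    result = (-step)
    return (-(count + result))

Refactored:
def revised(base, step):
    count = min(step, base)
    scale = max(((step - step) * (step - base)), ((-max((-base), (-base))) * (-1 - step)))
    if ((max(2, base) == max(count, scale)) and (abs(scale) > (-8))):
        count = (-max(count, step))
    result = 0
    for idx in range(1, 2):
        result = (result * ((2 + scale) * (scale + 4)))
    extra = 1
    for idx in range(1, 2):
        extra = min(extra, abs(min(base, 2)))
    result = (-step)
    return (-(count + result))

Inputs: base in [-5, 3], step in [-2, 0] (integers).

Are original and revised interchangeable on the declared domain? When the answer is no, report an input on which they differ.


Run the pair on base=-2, step=0.
original: count becomes -2; next scale becomes 2; next ((max(2, base) == max(count, scale)) and (abs(scale) > (-8))) evaluates to true; next count becomes 2; next result becomes 0; next at idx=1:; next result becomes 0; next extra becomes 1; next at idx=1:; next extra becomes 1; next result becomes 0; next final value -2
revised: count becomes -2; next scale becomes 2; next ((max(2, base) == max(count, scale)) and (abs(scale) > (-8))) evaluates to true; next count becomes 0; next result becomes 0; next at idx=1:; next result becomes 0; next extra becomes 1; next at idx=1:; next extra becomes 1; next result becomes 0; next final value 0
-2 vs 0 — the two versions disagree here.
verdict: not equivalent; witness: base=-2, step=0


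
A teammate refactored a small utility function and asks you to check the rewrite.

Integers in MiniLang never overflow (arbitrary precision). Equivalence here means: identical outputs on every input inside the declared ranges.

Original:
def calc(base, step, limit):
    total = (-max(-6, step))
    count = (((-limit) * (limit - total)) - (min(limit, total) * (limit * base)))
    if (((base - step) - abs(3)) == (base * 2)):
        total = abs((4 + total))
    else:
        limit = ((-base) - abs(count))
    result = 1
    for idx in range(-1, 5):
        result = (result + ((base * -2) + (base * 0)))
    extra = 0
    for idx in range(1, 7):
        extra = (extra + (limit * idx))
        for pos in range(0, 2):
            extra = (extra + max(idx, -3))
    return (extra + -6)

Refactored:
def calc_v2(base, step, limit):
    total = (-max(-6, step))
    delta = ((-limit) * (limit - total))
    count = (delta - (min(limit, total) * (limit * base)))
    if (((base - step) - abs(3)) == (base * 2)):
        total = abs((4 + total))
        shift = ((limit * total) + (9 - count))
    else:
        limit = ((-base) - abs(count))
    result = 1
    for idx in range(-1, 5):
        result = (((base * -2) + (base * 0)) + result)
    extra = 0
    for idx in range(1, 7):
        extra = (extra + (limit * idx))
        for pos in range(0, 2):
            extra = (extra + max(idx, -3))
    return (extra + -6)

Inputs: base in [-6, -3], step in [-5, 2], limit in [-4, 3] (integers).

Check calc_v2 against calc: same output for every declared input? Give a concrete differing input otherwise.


The two are interchangeable: statement counts differ, plus arithmetic usage differs, plus local variable names differ, plus constant usage differs, and every declared input agrees.
Tracing base=-3, step=-1, limit=2: calc: total = 1; count = 4; (((base - step) - abs(3)) == (base * 2)) -> false; limit = -1; result = 1; [idx=-1]; result = 7; [idx=0]; result = 13; [idx=1]; result = 19; [idx=2]; result = 25; [idx=3]; result = 31; [idx=4]; result = 37; extra = 0; [idx=1]; extra = -1; [pos=0]; extra = 0; [pos=1]; extra = 1; [idx=2]; extra = -1; [pos=0]; extra = 1; [pos=1]; extra = 3; [idx=3]; extra = 0; [pos=0]; extra = 3; [pos=1]; extra = 6; [idx=4]; extra = 2; [pos=0]; extra = 6; [pos=1]; extra = 10; [idx=5]; extra = 5; [pos=0]; extra = 10; [pos=1]; extra = 15; [idx=6]; extra = 9; [pos=0]; extra = 15; [pos=1]; extra = 21; return 15 | calc_v2: total = 1; delta = -2; count = 4; (((base - step) - abs(3)) == (base * 2)) -> false; limit = -1; result = 1; [idx=-1]; result = 7; [idx=0]; result = 13; [idx=1]; result = 19; [idx=2]; result = 25; [idx=3]; result = 31; [idx=4]; result = 37; extra = 0; [idx=1]; extra = -1; [pos=0]; extra = 0; [pos=1]; extra = 1; [idx=2]; extra = -1; [pos=0]; extra = 1; [pos=1]; extra = 3; [idx=3]; extra = 0; [pos=0]; extra = 3; [pos=1]; extra = 6; [idx=4]; extra = 2; [pos=0]; extra = 6; [pos=1]; extra = 10; [idx=5]; extra = 5; [pos=0]; extra = 10; [pos=1]; extra = 15; [idx=6]; extra = 9; [pos=0]; extra = 15; [pos=1]; extra = 21; return 15 — matching result 15.
Checked all 256 inputs in the declared domain: the outputs agree on every one.
verdict: equivalent


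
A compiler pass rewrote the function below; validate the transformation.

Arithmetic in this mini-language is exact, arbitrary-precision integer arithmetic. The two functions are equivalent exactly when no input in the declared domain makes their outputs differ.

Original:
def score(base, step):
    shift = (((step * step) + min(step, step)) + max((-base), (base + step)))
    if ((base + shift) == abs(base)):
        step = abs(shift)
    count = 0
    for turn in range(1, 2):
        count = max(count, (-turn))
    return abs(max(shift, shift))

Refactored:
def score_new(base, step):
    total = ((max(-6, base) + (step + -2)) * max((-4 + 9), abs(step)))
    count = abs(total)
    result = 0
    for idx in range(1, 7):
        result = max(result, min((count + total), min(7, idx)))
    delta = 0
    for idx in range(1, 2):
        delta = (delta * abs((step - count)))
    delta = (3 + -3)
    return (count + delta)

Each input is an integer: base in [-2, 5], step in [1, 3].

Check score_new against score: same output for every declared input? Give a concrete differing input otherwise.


Consider the input base=-2, step=1.
score: shift = 4; ((base + shift) == abs(base)) -> true; step = 4; count = 0; [turn=1]; count = 0; return 4
score_new: total = -15; count = 15; result = 0; [idx=1]; result = 0; [idx=2]; result = 0; [idx=3]; result = 0; [idx=4]; result = 0; [idx=5]; result = 0; [idx=6]; result = 0; delta = 0; [idx=1]; delta = 0; delta = 0; return 15
4 against 15: the behavior changed.
verdict: not equivalent; witness: base=-2, step=1


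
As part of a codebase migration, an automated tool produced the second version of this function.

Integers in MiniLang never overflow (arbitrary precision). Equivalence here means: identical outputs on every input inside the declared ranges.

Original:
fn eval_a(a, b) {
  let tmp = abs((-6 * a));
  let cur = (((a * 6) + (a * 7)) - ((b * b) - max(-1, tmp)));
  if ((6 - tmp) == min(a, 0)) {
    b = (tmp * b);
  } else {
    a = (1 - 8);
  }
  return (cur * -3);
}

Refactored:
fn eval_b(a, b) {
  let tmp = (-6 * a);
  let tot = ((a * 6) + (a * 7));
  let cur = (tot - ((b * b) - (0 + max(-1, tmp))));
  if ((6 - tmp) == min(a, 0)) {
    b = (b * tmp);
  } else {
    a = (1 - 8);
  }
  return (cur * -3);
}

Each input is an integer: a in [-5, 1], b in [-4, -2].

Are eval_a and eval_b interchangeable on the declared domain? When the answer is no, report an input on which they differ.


There is a counterexample at a=1, b=-4: -9 on one side, 12 on the other.
eval_a: tmp becomes 6; next cur becomes 3; next ((6 - tmp) == min(a, 0)) evaluates to true; next b becomes -24; next final value -9
eval_b: tmp becomes -6; next tot becomes 13; next cur becomes -4; next ((6 - tmp) == min(a, 0)) evaluates to false; next a becomes -7; next final value 12
verdict: not equivalent; witness: a=1, b=-4


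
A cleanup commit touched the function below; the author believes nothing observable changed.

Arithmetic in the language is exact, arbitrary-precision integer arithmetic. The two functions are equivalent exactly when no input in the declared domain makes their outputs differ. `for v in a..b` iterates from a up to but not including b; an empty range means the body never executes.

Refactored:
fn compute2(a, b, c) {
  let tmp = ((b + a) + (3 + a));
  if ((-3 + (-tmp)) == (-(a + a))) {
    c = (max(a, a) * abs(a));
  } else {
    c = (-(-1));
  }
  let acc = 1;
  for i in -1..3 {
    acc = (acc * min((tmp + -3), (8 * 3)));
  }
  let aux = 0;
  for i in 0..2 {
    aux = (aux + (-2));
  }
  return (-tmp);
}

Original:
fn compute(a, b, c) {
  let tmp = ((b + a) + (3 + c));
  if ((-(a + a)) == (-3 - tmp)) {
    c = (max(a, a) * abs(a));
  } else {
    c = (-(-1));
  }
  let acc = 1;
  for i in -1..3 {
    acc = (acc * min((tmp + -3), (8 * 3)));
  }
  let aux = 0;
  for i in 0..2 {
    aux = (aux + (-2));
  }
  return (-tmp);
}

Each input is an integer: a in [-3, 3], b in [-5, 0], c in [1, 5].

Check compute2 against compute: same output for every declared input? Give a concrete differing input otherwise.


At a=-3, b=-5, c=1: compute gives 4, compute2 gives 8.
verdict: not equivalent; witness: a=-3, b=-5, c=1


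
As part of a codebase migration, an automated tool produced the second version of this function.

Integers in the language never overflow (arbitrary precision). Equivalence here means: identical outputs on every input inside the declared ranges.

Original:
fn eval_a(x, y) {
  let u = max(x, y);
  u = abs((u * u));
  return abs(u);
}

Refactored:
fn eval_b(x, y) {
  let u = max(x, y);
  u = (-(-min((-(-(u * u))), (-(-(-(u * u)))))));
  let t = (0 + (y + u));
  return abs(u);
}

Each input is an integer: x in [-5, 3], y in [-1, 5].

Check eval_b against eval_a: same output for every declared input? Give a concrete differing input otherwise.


Equivalent. The suspicious-looking change has no observable effect anywhere in the declared ranges.
Across all 63 domain points the two functions coincide.
One worked example (x=2, y=5) — eval_a: u := 5 | u := 25 | result 25; eval_b: u := 5 | u := -25 | t := -20 | result 25; agreement on 25.
verdict: equivalent


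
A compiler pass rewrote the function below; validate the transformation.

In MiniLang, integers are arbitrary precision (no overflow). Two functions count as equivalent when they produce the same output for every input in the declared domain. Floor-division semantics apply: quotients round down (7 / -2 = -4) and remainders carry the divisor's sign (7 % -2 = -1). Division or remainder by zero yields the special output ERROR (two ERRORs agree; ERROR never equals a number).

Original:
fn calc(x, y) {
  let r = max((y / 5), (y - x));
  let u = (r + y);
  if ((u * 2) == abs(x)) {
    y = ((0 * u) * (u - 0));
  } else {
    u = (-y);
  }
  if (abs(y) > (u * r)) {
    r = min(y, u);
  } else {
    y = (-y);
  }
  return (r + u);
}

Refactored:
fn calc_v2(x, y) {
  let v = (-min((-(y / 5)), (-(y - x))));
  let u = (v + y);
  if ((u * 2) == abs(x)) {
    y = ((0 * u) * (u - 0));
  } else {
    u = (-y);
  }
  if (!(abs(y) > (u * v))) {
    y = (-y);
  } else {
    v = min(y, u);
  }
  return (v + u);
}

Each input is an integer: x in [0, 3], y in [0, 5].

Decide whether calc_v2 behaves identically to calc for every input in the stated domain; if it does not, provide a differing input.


The two versions differ — the changes include boolean connective usage differs; and min/max/abs usage differs; and local variable names differ.
One worked example (x=2, y=0) — calc: r := 0 | u := 0 | ((u * 2) == abs(x)): false | u := 0 | (abs(y) > (u * r)): false | y := 0 | result 0; calc_v2: v := 0 | u := 0 | ((u * 2) == abs(x)): false | u := 0 | (!(abs(y) > (u * v))): true | y := 0 | result 0; agreement on 0.
Sweeping the whole domain (24 inputs) finds no disagreement.
verdict: equivalent
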